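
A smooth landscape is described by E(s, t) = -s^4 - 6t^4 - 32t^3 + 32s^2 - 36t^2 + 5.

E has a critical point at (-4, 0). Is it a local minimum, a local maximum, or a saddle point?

local maximum

The mixed partial ∂²E/∂s∂t is 0, so the Hessian at any point is diag(E_ss, E_tt) = diag(4(-3s^2 + 16), -24(3t^2 + 8t + 3)).
At (-4, 0): H = diag(-128, -72).
Both eigenvalues are negative, so H is negative definite: a local maximum.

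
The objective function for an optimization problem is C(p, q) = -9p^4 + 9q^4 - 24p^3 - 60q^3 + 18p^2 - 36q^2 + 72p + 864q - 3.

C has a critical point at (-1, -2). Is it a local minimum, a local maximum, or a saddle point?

local minimum

The mixed partial ∂²C/∂p∂q is 0, so the Hessian at any point is diag(C_pp, C_qq) = diag(36(-3p^2 - 4p + 1), 36(3q^2 - 10q - 2)).
At (-1, -2): H = diag(72, 1080).
Both eigenvalues are positive, so H is positive definite: a local minimum.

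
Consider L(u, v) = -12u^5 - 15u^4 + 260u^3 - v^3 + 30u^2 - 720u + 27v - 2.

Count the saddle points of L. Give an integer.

4

L separates as a function of u plus a function of v, so ∇L=0 decouples.
∂L/∂u = -60(u - 3)(u - 1)(u + 1)(u + 4) = 0 at u ∈ {-4, -1, 1, 3}; ∂L/∂v = -3(v - 3)(v + 3) = 0 at v ∈ {-3, 3}.
The Hessian is diagonal: diag(L_uu, L_vv). Second derivatives: L_uu(-4)=6300, L_uu(-1)=-1440, L_uu(1)=1200, L_uu(3)=-3360; L_vv(-3)=18, L_vv(3)=-18.
Saddle points occur where the two diagonal entries have opposite signs: (-4, 3), (-1, -3), (1, 3), (3, -3). Count: 4.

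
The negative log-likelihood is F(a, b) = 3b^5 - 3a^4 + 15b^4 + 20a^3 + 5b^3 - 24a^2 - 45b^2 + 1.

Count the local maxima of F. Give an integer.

4

F separates as a function of a plus a function of b, so ∇F=0 decouples.
∂F/∂a = -12a(a - 4)(a - 1) = 0 at a ∈ {0, 1, 4}; ∂F/∂b = 15b(b - 1)(b + 2)(b + 3) = 0 at b ∈ {-3, -2, 0, 1}.
The Hessian is diagonal: diag(F_aa, F_bb). Second derivatives: F_aa(0)=-48, F_aa(1)=36, F_aa(4)=-144; F_bb(-3)=-180, F_bb(-2)=90, F_bb(0)=-90, F_bb(1)=180.
Local maxima occur where both diagonal entries negative: (0, -3), (0, 0), (4, -3), (4, 0). Count: 4.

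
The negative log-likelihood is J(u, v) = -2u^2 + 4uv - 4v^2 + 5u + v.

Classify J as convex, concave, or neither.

concave

J is quadratic, so its Hessian is the constant matrix H = [[-4, 4], [4, -8]].
det(H) = 16, tr(H) = -12.
det(H) > 0 and tr(H) < 0, so H is negative definite everywhere: concave.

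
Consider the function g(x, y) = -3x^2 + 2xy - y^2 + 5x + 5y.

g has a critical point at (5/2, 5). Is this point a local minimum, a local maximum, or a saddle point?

local maximum

The Hessian of g is constant: H = [[-6, 2], [2, -2]].
det(H) = (-6)·(-2) − 2² = 8.
det(H) > 0 and tr(H) = -8 < 0, so H is negative definite and the point is a local maximum.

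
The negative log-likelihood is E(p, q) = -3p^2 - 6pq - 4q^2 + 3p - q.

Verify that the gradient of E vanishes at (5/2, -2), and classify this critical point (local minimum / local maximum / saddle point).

local maximum

∇E = (-6p - 6q + 3, -6p - 8q - 1); substituting (5/2, -2) gives ∇E = (0, 0), so (5/2, -2) is indeed a critical point.
The Hessian of E is constant: H = [[-6, -6], [-6, -8]].
det(H) = (-6)·(-8) − (-6)² = 12.
det(H) > 0 and tr(H) = -14 < 0, so H is negative definite and the point is a local maximum.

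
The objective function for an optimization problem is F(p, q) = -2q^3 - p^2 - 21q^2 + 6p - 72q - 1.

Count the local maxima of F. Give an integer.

F separates as a function of p plus a function of q, so ∇F=0 decouples.
∂F/∂p = -2(p - 3) = 0 at p ∈ {3}; ∂F/∂q = -6(q + 3)(q + 4) = 0 at q ∈ {-4, -3}.
The Hessian is diagonal: diag(F_pp, F_qq). Second derivatives: F_pp(3)=-2; F_qq(-4)=6, F_qq(-3)=-6.
Local maxima occur where both diagonal entries negative: (3, -3). Count: 1.

1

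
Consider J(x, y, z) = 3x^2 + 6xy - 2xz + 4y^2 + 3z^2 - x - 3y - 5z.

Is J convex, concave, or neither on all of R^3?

J is quadratic, so its Hessian is the constant matrix H = [[6, 6, -2], [6, 8, 0], [-2, 0, 6]].
Leading principal minors: 6, 12, 40.
All positive ⇒ H ≻ 0 ⇒ convex.

convex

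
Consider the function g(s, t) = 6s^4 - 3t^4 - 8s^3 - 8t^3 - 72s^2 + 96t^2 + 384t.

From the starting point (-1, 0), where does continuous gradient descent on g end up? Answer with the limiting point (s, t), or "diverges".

g is separable, so gradient descent decouples: s follows -∂g/∂s, t follows -∂g/∂t.
∂g/∂s = 24s(s - 3)(s + 2); at s=-1 this is 96, so s decreases.
∂g/∂t = -12(t - 4)(t + 2)(t + 4); at t=0 this is 384, so t decreases.
s converges to its nearest critical value -2 (a local min of the s-part); t converges to -2. The iterate converges to (-2, -2).

(-2, -2)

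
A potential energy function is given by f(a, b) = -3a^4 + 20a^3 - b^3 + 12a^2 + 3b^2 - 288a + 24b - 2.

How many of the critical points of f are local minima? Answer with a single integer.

f separates as a function of a plus a function of b, so ∇f=0 decouples.
∂f/∂a = -12(a - 4)(a - 3)(a + 2) = 0 at a ∈ {-2, 3, 4}; ∂f/∂b = -3(b - 4)(b + 2) = 0 at b ∈ {-2, 4}.
The Hessian is diagonal: diag(f_aa, f_bb). Second derivatives: f_aa(-2)=-360, f_aa(3)=60, f_aa(4)=-72; f_bb(-2)=18, f_bb(4)=-18.
Local minima occur where both diagonal entries positive: (3, -2). Count: 1.

1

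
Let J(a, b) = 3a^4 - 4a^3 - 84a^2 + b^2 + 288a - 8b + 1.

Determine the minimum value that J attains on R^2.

-1487

J(a,b) separates as P(a) + Q(b) + 1, so its minimum is min P + min Q + 1.
P'(a) = 12(a - 3)(a - 2)(a + 4) vanishes at a ∈ {-4, 2, 3}; Q'(b) = 2b - 8 vanishes at b ∈ {4}.
Local minima of P (where P''>0): P(-4)=-1472, P(3)=243. Local minima of Q: Q(4)=-16.
So the global minimum of J is P(-4) + Q(4) + 1 = -1472 − 16 + 1 = -1487, attained at (-4, 4).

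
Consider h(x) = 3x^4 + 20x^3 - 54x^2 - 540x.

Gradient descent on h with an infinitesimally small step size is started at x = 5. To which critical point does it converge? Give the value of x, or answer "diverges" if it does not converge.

h'(x) = 12(x - 3)(x + 3)(x + 5), so h'(5) = 1920.
Gradient descent moves in the -h' direction, i.e. x is decreasing.
The nearest critical point in that direction is x = 3, where h'' = 576 > 0 (a local minimum). The iterate converges there.

3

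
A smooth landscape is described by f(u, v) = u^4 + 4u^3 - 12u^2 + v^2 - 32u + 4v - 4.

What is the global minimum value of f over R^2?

-72

f(u,v) separates as P(u) + Q(v) − 4, so its minimum is min P + min Q − 4.
P'(u) = 4(u - 2)(u + 1)(u + 4) vanishes at u ∈ {-4, -1, 2}; Q'(v) = 2v + 4 vanishes at v ∈ {-2}.
Local minima of P (where P''>0): P(-4)=-64, P(2)=-64. Local minima of Q: Q(-2)=-4.
So the global minimum of f is P(-4) + Q(-2) − 4 = -64 − 4 − 4 = -72, attained at (-4, -2).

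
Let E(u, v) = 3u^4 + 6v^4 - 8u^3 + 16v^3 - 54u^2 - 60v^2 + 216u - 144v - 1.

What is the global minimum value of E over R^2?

E(u,v) separates as P(u) + Q(v) − 1, so its minimum is min P + min Q − 1.
P'(u) = 12(u - 3)(u - 2)(u + 3) vanishes at u ∈ {-3, 2, 3}; Q'(v) = 24(v - 2)(v + 1)(v + 3) vanishes at v ∈ {-3, -1, 2}.
Local minima of P (where P''>0): P(-3)=-675, P(3)=189. Local minima of Q: Q(-3)=-54, Q(2)=-304.
So the global minimum of E is P(-3) + Q(2) − 1 = -675 − 304 − 1 = -980, attained at (-3, 2).

-980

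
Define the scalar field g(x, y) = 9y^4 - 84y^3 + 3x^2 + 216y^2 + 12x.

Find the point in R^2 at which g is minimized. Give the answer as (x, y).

(-2, 0)

g(x,y) separates as P(x) + Q(y), so its minimum is min P + min Q.
P'(x) = 6x + 12 vanishes at x ∈ {-2}; Q'(y) = 36y(y - 4)(y - 3) vanishes at y ∈ {0, 3, 4}.
Local minima of P (where P''>0): P(-2)=-12. Local minima of Q: Q(0)=0, Q(4)=384.
So the global minimum of g is P(-2) + Q(0) = -12 + 0 = -12, attained at (-2, 0).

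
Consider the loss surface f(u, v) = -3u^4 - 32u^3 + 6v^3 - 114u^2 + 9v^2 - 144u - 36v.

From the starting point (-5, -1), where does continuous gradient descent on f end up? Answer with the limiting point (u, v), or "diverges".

diverges

f is separable, so gradient descent decouples: u follows -∂f/∂u, v follows -∂f/∂v.
∂f/∂u = -12(u + 1)(u + 3)(u + 4); at u=-5 this is 96, so u decreases.
∂f/∂v = 18(v - 1)(v + 2); at v=-1 this is -36, so v increases.
The u-coordinate has no critical point in that direction and runs off to infinity.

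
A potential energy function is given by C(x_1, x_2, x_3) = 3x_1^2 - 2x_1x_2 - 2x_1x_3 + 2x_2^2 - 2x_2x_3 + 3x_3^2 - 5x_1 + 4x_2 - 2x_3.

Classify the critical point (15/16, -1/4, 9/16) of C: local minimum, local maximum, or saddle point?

The Hessian is constant: H = [[6, -2, -2], [-2, 4, -2], [-2, -2, 6]].
Leading principal minors: Δ₁ = 6, Δ₂ = 20, Δ₃ = 64.
All leading minors are positive, so H is positive definite: a local minimum.

local minimum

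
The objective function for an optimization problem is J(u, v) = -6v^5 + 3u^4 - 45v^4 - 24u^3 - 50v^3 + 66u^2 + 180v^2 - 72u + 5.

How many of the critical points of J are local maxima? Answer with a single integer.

2

J separates as a function of u plus a function of v, so ∇J=0 decouples.
∂J/∂u = 12(u - 3)(u - 2)(u - 1) = 0 at u ∈ {1, 2, 3}; ∂J/∂v = -30v(v - 1)(v + 3)(v + 4) = 0 at v ∈ {-4, -3, 0, 1}.
The Hessian is diagonal: diag(J_uu, J_vv). Second derivatives: J_uu(1)=24, J_uu(2)=-12, J_uu(3)=24; J_vv(-4)=600, J_vv(-3)=-360, J_vv(0)=360, J_vv(1)=-600.
Local maxima occur where both diagonal entries negative: (2, -3), (2, 1). Count: 2.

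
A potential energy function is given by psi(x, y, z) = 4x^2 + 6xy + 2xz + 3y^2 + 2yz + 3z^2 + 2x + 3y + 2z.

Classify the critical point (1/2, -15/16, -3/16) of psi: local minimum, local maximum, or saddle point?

The Hessian is constant: H = [[8, 6, 2], [6, 6, 2], [2, 2, 6]].
Leading principal minors: Δ₁ = 8, Δ₂ = 12, Δ₃ = 64.
All leading minors are positive, so H is positive definite: a local minimum.

local minimum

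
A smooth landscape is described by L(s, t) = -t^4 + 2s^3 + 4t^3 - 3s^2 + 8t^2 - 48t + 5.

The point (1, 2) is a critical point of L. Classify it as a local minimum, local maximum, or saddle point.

local minimum

The mixed partial ∂²L/∂s∂t is 0, so the Hessian at any point is diag(L_ss, L_tt) = diag(6(2s - 1), 4(-3t^2 + 6t + 4)).
At (1, 2): H = diag(6, 16).
Both eigenvalues are positive, so H is positive definite: a local minimum.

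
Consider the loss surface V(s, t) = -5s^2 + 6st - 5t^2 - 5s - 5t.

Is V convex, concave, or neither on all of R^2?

concave

V is quadratic, so its Hessian is the constant matrix H = [[-10, 6], [6, -10]].
det(H) = 64, tr(H) = -20.
det(H) > 0 and tr(H) < 0, so H is negative definite everywhere: concave.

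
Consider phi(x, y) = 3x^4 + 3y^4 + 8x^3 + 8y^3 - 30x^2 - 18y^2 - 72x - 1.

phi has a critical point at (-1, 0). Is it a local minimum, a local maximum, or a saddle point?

local maximum

The mixed partial ∂²phi/∂x∂y is 0, so the Hessian at any point is diag(phi_xx, phi_yy) = diag(12(3x^2 + 4x - 5), 12(3y^2 + 4y - 3)).
At (-1, 0): H = diag(-72, -36).
Both eigenvalues are negative, so H is negative definite: a local maximum.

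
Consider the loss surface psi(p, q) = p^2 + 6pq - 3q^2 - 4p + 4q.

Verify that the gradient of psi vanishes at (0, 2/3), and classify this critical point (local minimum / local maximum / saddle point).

∇psi = (2p + 6q - 4, 6p - 6q + 4); substituting (0, 2/3) gives ∇psi = (0, 0), so (0, 2/3) is indeed a critical point.
The Hessian of psi is constant: H = [[2, 6], [6, -6]].
det(H) = 2·(-6) − 6² = -48.
Since det(H) < 0, H is indefinite and the critical point is a saddle point.

saddle point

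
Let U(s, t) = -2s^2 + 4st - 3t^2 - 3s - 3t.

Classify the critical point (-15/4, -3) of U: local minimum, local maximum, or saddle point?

The Hessian of U is constant: H = [[-4, 4], [4, -6]].
det(H) = (-4)·(-6) − 4² = 8.
det(H) > 0 and tr(H) = -10 < 0, so H is negative definite and the point is a local maximum.

local maximum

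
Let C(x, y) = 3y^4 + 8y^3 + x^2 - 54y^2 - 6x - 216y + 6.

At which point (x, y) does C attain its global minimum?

C(x,y) separates as P(x) + Q(y) + 6, so its minimum is min P + min Q + 6.
P'(x) = 2x - 6 vanishes at x ∈ {3}; Q'(y) = 12(y - 3)(y + 2)(y + 3) vanishes at y ∈ {-3, -2, 3}.
Local minima of P (where P''>0): P(3)=-9. Local minima of Q: Q(-3)=189, Q(3)=-675.
So the global minimum of C is P(3) + Q(3) + 6 = -9 − 675 + 6 = -678, attained at (3, 3).

(3, 3)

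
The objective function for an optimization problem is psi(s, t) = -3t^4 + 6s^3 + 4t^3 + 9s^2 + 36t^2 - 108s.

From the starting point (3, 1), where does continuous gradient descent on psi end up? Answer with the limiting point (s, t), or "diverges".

(2, 0)

psi is separable, so gradient descent decouples: s follows -∂psi/∂s, t follows -∂psi/∂t.
∂psi/∂s = 18(s - 2)(s + 3); at s=3 this is 108, so s decreases.
∂psi/∂t = -12t(t - 3)(t + 2); at t=1 this is 72, so t decreases.
s converges to its nearest critical value 2 (a local min of the s-part); t converges to 0. The iterate converges to (2, 0).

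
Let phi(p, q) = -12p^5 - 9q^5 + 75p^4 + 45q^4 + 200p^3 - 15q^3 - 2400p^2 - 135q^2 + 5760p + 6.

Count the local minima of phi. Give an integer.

4

phi separates as a function of p plus a function of q, so ∇phi=0 decouples.
∂phi/∂p = -60(p - 4)(p - 3)(p - 2)(p + 4) = 0 at p ∈ {-4, 2, 3, 4}; ∂phi/∂q = -45q(q - 3)(q - 2)(q + 1) = 0 at q ∈ {-1, 0, 2, 3}.
The Hessian is diagonal: diag(phi_pp, phi_qq). Second derivatives: phi_pp(-4)=20160, phi_pp(2)=-720, phi_pp(3)=420, phi_pp(4)=-960; phi_qq(-1)=540, phi_qq(0)=-270, phi_qq(2)=270, phi_qq(3)=-540.
Local minima occur where both diagonal entries positive: (-4, -1), (-4, 2), (3, -1), (3, 2). Count: 4.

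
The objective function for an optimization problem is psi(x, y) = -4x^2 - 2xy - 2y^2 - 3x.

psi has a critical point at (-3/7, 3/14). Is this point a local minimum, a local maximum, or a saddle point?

local maximum

The Hessian of psi is constant: H = [[-8, -2], [-2, -4]].
det(H) = (-8)·(-4) − (-2)² = 28.
det(H) > 0 and tr(H) = -12 < 0, so H is negative definite and the point is a local maximum.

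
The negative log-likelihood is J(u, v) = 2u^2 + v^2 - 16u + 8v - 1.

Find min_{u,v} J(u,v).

-49

J(u,v) separates as P(u) + Q(v) − 1, so its minimum is min P + min Q − 1.
P'(u) = 4u - 16 vanishes at u ∈ {4}; Q'(v) = 2v + 8 vanishes at v ∈ {-4}.
Local minima of P (where P''>0): P(4)=-32. Local minima of Q: Q(-4)=-16.
So the global minimum of J is P(4) + Q(-4) − 1 = -32 − 16 − 1 = -49, attained at (4, -4).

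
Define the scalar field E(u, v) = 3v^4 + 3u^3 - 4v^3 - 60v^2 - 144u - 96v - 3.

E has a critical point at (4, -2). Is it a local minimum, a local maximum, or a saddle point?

local minimum

The mixed partial ∂²E/∂u∂v is 0, so the Hessian at any point is diag(E_uu, E_vv) = diag(18u, 12(3v^2 - 2v - 10)).
At (4, -2): H = diag(72, 72).
Both eigenvalues are positive, so H is positive definite: a local minimum.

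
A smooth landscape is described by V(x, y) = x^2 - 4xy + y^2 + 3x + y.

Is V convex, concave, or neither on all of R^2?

neither

V is quadratic, so its Hessian is the constant matrix H = [[2, -4], [-4, 2]].
det(H) = -12, tr(H) = 4.
det(H) < 0, so H is indefinite: neither convex nor concave.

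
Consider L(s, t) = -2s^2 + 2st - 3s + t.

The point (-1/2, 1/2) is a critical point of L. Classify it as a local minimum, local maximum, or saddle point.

The Hessian of L is constant: H = [[-4, 2], [2, 0]].
det(H) = (-4)·0 − 2² = -4.
Since det(H) < 0, H is indefinite and the critical point is a saddle point.

saddle point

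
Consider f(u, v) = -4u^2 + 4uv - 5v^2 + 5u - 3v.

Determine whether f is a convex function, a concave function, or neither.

concave

f is quadratic, so its Hessian is the constant matrix H = [[-8, 4], [4, -10]].
det(H) = 64, tr(H) = -18.
det(H) > 0 and tr(H) < 0, so H is negative definite everywhere: concave.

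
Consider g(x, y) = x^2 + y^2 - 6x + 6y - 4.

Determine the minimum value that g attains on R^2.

g(x,y) separates as P(x) + Q(y) − 4, so its minimum is min P + min Q − 4.
P'(x) = 2x - 6 vanishes at x ∈ {3}; Q'(y) = 2y + 6 vanishes at y ∈ {-3}.
Local minima of P (where P''>0): P(3)=-9. Local minima of Q: Q(-3)=-9.
So the global minimum of g is P(3) + Q(-3) − 4 = -9 − 9 − 4 = -22, attained at (3, -3).

-22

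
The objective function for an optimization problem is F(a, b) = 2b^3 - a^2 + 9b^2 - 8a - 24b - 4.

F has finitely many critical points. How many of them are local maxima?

F separates as a function of a plus a function of b, so ∇F=0 decouples.
∂F/∂a = -2(a + 4) = 0 at a ∈ {-4}; ∂F/∂b = 6(b - 1)(b + 4) = 0 at b ∈ {-4, 1}.
The Hessian is diagonal: diag(F_aa, F_bb). Second derivatives: F_aa(-4)=-2; F_bb(-4)=-30, F_bb(1)=30.
Local maxima occur where both diagonal entries negative: (-4, -4). Count: 1.

1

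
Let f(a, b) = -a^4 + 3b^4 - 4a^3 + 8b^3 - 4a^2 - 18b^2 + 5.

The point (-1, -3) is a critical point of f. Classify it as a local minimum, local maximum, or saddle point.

The mixed partial ∂²f/∂a∂b is 0, so the Hessian at any point is diag(f_aa, f_bb) = diag(-4(3a^2 + 6a + 2), 12(3b^2 + 4b - 3)).
At (-1, -3): H = diag(4, 144).
Both eigenvalues are positive, so H is positive definite: a local minimum.

local minimum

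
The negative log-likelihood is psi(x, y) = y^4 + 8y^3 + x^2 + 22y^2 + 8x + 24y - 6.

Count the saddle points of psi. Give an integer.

psi separates as a function of x plus a function of y, so ∇psi=0 decouples.
∂psi/∂x = 2(x + 4) = 0 at x ∈ {-4}; ∂psi/∂y = 4(y + 1)(y + 2)(y + 3) = 0 at y ∈ {-3, -2, -1}.
The Hessian is diagonal: diag(psi_xx, psi_yy). Second derivatives: psi_xx(-4)=2; psi_yy(-3)=8, psi_yy(-2)=-4, psi_yy(-1)=8.
Saddle points occur where the two diagonal entries have opposite signs: (-4, -2). Count: 1.

1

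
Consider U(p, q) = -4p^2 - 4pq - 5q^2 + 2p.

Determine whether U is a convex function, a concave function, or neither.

U is quadratic, so its Hessian is the constant matrix H = [[-8, -4], [-4, -10]].
det(H) = 64, tr(H) = -18.
det(H) > 0 and tr(H) < 0, so H is negative definite everywhere: concave.

concave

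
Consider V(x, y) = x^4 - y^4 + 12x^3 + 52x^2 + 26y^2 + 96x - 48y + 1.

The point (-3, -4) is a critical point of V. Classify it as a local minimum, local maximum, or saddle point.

local maximum

The mixed partial ∂²V/∂x∂y is 0, so the Hessian at any point is diag(V_xx, V_yy) = diag(4(3x^2 + 18x + 26), 4(-3y^2 + 13)).
At (-3, -4): H = diag(-4, -140).
Both eigenvalues are negative, so H is negative definite: a local maximum.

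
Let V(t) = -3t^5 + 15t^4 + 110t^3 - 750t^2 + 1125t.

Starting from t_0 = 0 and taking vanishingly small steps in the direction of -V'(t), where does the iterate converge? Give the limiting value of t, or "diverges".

-5

V'(t) = -15(t - 5)(t - 3)(t - 1)(t + 5), so V'(0) = 1125.
Gradient descent moves in the -V' direction, i.e. t is decreasing.
The nearest critical point in that direction is t = -5, where V'' = 7200 > 0 (a local minimum). The iterate converges there.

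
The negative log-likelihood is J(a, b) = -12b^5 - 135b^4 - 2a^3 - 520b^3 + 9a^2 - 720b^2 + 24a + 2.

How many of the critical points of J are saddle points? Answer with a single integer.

J separates as a function of a plus a function of b, so ∇J=0 decouples.
∂J/∂a = -6(a - 4)(a + 1) = 0 at a ∈ {-1, 4}; ∂J/∂b = -60b(b + 2)(b + 3)(b + 4) = 0 at b ∈ {-4, -3, -2, 0}.
The Hessian is diagonal: diag(J_aa, J_bb). Second derivatives: J_aa(-1)=30, J_aa(4)=-30; J_bb(-4)=480, J_bb(-3)=-180, J_bb(-2)=240, J_bb(0)=-1440.
Saddle points occur where the two diagonal entries have opposite signs: (-1, -3), (-1, 0), (4, -4), (4, -2). Count: 4.

4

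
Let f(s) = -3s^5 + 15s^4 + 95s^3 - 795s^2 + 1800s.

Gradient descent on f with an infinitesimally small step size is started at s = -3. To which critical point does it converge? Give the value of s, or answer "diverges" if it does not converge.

-5

f'(s) = -15(s - 4)(s - 3)(s - 2)(s + 5), so f'(-3) = 6300.
Gradient descent moves in the -f' direction, i.e. s is decreasing.
The nearest critical point in that direction is s = -5, where f'' = 7560 > 0 (a local minimum). The iterate converges there.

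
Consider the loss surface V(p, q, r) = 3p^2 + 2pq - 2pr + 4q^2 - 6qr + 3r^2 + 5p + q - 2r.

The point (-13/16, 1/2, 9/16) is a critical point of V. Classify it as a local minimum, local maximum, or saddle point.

local minimum

The Hessian is constant: H = [[6, 2, -2], [2, 8, -6], [-2, -6, 6]].
Leading principal minors: Δ₁ = 6, Δ₂ = 44, Δ₃ = 64.
All leading minors are positive, so H is positive definite: a local minimum.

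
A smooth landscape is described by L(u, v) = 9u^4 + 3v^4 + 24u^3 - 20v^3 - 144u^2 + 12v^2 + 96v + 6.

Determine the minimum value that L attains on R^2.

L(u,v) separates as P(u) + Q(v) + 6, so its minimum is min P + min Q + 6.
P'(u) = 36u(u - 2)(u + 4) vanishes at u ∈ {-4, 0, 2}; Q'(v) = 12(v - 4)(v - 2)(v + 1) vanishes at v ∈ {-1, 2, 4}.
Local minima of P (where P''>0): P(-4)=-1536, P(2)=-240. Local minima of Q: Q(-1)=-61, Q(4)=64.
So the global minimum of L is P(-4) + Q(-1) + 6 = -1536 − 61 + 6 = -1591, attained at (-4, -1).

-1591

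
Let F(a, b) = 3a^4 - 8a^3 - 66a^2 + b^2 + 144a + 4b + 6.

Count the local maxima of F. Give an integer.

0

F separates as a function of a plus a function of b, so ∇F=0 decouples.
∂F/∂a = 12(a - 4)(a - 1)(a + 3) = 0 at a ∈ {-3, 1, 4}; ∂F/∂b = 2(b + 2) = 0 at b ∈ {-2}.
The Hessian is diagonal: diag(F_aa, F_bb). Second derivatives: F_aa(-3)=336, F_aa(1)=-144, F_aa(4)=252; F_bb(-2)=2.
Local maxima occur where both diagonal entries negative: none. Count: 0.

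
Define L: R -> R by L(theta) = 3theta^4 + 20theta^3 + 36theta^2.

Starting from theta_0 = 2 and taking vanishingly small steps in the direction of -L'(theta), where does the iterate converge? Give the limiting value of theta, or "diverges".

L'(theta) = 12theta(theta + 2)(theta + 3), so L'(2) = 480.
Gradient descent moves in the -L' direction, i.e. theta is decreasing.
The nearest critical point in that direction is theta = 0, where L'' = 72 > 0 (a local minimum). The iterate converges there.

0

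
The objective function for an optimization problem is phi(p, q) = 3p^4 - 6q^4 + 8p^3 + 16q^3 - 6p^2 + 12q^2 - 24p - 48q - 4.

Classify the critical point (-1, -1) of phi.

local maximum

The mixed partial ∂²phi/∂p∂q is 0, so the Hessian at any point is diag(phi_pp, phi_qq) = diag(12(3p^2 + 4p - 1), 24(-3q^2 + 4q + 1)).
At (-1, -1): H = diag(-24, -144).
Both eigenvalues are negative, so H is negative definite: a local maximum.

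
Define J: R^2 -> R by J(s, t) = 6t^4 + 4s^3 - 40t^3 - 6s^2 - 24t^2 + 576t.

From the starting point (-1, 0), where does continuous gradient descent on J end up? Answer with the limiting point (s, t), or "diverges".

diverges

J is separable, so gradient descent decouples: s follows -∂J/∂s, t follows -∂J/∂t.
∂J/∂s = 12s(s - 1); at s=-1 this is 24, so s decreases.
∂J/∂t = 24(t - 4)(t - 3)(t + 2); at t=0 this is 576, so t decreases.
The s-coordinate has no critical point in that direction and runs off to infinity.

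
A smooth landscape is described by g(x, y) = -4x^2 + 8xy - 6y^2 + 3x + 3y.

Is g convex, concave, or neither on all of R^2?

g is quadratic, so its Hessian is the constant matrix H = [[-8, 8], [8, -12]].
det(H) = 32, tr(H) = -20.
det(H) > 0 and tr(H) < 0, so H is negative definite everywhere: concave.

concave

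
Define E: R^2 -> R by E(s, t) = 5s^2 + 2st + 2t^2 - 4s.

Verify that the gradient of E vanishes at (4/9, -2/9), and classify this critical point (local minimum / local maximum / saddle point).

∇E = (10s + 2t - 4, 2s + 4t); substituting (4/9, -2/9) gives ∇E = (0, 0), so (4/9, -2/9) is indeed a critical point.
The Hessian of E is constant: H = [[10, 2], [2, 4]].
det(H) = 10·4 − 2² = 36.
det(H) > 0 and tr(H) = 14 > 0, so H is positive definite and the point is a local minimum.

local minimum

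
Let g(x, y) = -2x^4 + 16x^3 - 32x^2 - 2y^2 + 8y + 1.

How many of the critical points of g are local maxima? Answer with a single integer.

g separates as a function of x plus a function of y, so ∇g=0 decouples.
∂g/∂x = -8x(x - 4)(x - 2) = 0 at x ∈ {0, 2, 4}; ∂g/∂y = -4(y - 2) = 0 at y ∈ {2}.
The Hessian is diagonal: diag(g_xx, g_yy). Second derivatives: g_xx(0)=-64, g_xx(2)=32, g_xx(4)=-64; g_yy(2)=-4.
Local maxima occur where both diagonal entries negative: (0, 2), (4, 2). Count: 2.

2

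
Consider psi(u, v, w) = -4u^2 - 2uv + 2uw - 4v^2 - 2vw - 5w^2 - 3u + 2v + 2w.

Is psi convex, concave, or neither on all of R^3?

concave

psi is quadratic, so its Hessian is the constant matrix H = [[-8, -2, 2], [-2, -8, -2], [2, -2, -10]].
Leading principal minors: -8, 60, -520.
Signs alternate −, +, − ⇒ H ≺ 0 ⇒ concave.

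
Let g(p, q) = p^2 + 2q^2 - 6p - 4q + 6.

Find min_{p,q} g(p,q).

g(p,q) separates as A(p) + B(q) + 6, so its minimum is min A + min B + 6.
A'(p) = 2p - 6 vanishes at p ∈ {3}; B'(q) = 4q - 4 vanishes at q ∈ {1}.
Local minima of A (where A''>0): A(3)=-9. Local minima of B: B(1)=-2.
So the global minimum of g is A(3) + B(1) + 6 = -9 − 2 + 6 = -5, attained at (3, 1).

-5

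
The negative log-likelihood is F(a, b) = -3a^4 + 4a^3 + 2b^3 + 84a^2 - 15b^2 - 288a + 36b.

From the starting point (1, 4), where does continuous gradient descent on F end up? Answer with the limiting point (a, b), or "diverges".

F is separable, so gradient descent decouples: a follows -∂F/∂a, b follows -∂F/∂b.
∂F/∂a = -12(a - 3)(a - 2)(a + 4); at a=1 this is -120, so a increases.
∂F/∂b = 6(b - 3)(b - 2); at b=4 this is 12, so b decreases.
a converges to its nearest critical value 2 (a local min of the a-part); b converges to 3. The iterate converges to (2, 3).

(2, 3)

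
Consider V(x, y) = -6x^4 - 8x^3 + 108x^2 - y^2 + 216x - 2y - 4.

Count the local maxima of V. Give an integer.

2

V separates as a function of x plus a function of y, so ∇V=0 decouples.
∂V/∂x = -24(x - 3)(x + 1)(x + 3) = 0 at x ∈ {-3, -1, 3}; ∂V/∂y = -2(y + 1) = 0 at y ∈ {-1}.
The Hessian is diagonal: diag(V_xx, V_yy). Second derivatives: V_xx(-3)=-288, V_xx(-1)=192, V_xx(3)=-576; V_yy(-1)=-2.
Local maxima occur where both diagonal entries negative: (-3, -1), (3, -1). Count: 2.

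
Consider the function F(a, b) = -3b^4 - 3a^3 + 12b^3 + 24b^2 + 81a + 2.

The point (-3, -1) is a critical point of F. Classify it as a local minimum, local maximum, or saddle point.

The mixed partial ∂²F/∂a∂b is 0, so the Hessian at any point is diag(F_aa, F_bb) = diag(-18a, 12(-3b^2 + 6b + 4)).
At (-3, -1): H = diag(54, -60).
The eigenvalues have opposite signs, so H is indefinite: a saddle point.

saddle point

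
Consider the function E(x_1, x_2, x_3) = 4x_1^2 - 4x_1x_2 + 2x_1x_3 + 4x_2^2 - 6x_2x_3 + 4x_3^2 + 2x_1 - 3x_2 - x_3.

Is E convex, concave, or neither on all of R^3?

convex

E is quadratic, so its Hessian is the constant matrix H = [[8, -4, 2], [-4, 8, -6], [2, -6, 8]].
Leading principal minors: 8, 48, 160.
All positive ⇒ H ≻ 0 ⇒ convex.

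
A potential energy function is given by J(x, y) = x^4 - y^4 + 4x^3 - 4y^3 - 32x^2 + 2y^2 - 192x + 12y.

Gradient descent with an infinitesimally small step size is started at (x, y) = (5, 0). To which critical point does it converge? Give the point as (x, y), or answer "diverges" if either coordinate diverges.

(4, -1)

J is separable, so gradient descent decouples: x follows -∂J/∂x, y follows -∂J/∂y.
∂J/∂x = 4(x - 4)(x + 3)(x + 4); at x=5 this is 288, so x decreases.
∂J/∂y = -4(y - 1)(y + 1)(y + 3); at y=0 this is 12, so y decreases.
x converges to its nearest critical value 4 (a local min of the x-part); y converges to -1. The iterate converges to (4, -1).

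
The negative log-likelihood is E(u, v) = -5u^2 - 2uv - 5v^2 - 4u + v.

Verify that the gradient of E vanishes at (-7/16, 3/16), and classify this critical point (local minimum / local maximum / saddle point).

local maximum

∇E = (-10u - 2v - 4, -2u - 10v + 1); substituting (-7/16, 3/16) gives ∇E = (0, 0), so (-7/16, 3/16) is indeed a critical point.
The Hessian of E is constant: H = [[-10, -2], [-2, -10]].
det(H) = (-10)·(-10) − (-2)² = 96.
det(H) > 0 and tr(H) = -20 < 0, so H is negative definite and the point is a local maximum.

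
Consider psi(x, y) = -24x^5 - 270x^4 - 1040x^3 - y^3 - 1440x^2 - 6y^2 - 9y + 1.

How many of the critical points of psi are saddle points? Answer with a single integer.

4

psi separates as a function of x plus a function of y, so ∇psi=0 decouples.
∂psi/∂x = -120x(x + 2)(x + 3)(x + 4) = 0 at x ∈ {-4, -3, -2, 0}; ∂psi/∂y = -3(y + 1)(y + 3) = 0 at y ∈ {-3, -1}.
The Hessian is diagonal: diag(psi_xx, psi_yy). Second derivatives: psi_xx(-4)=960, psi_xx(-3)=-360, psi_xx(-2)=480, psi_xx(0)=-2880; psi_yy(-3)=6, psi_yy(-1)=-6.
Saddle points occur where the two diagonal entries have opposite signs: (-4, -1), (-3, -3), (-2, -1), (0, -3). Count: 4.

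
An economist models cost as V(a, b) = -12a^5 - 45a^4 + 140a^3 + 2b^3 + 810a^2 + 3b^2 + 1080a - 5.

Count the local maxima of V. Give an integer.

2

V separates as a function of a plus a function of b, so ∇V=0 decouples.
∂V/∂a = -60(a - 3)(a + 1)(a + 2)(a + 3) = 0 at a ∈ {-3, -2, -1, 3}; ∂V/∂b = 6b(b + 1) = 0 at b ∈ {-1, 0}.
The Hessian is diagonal: diag(V_aa, V_bb). Second derivatives: V_aa(-3)=720, V_aa(-2)=-300, V_aa(-1)=480, V_aa(3)=-7200; V_bb(-1)=-6, V_bb(0)=6.
Local maxima occur where both diagonal entries negative: (-2, -1), (3, -1). Count: 2.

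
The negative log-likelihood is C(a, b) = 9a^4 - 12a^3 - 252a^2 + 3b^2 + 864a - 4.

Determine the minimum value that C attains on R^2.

C(a,b) separates as P(a) + Q(b) − 4, so its minimum is min P + min Q − 4.
P'(a) = 36(a - 3)(a - 2)(a + 4) vanishes at a ∈ {-4, 2, 3}; Q'(b) = 6b vanishes at b ∈ {0}.
Local minima of P (where P''>0): P(-4)=-4416, P(3)=729. Local minima of Q: Q(0)=0.
So the global minimum of C is P(-4) + Q(0) − 4 = -4416 + 0 − 4 = -4420, attained at (-4, 0).

-4420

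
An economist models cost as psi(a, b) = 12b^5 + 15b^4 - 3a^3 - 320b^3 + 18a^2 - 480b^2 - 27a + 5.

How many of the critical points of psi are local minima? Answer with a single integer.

2

psi separates as a function of a plus a function of b, so ∇psi=0 decouples.
∂psi/∂a = -9(a - 3)(a - 1) = 0 at a ∈ {1, 3}; ∂psi/∂b = 60b(b - 4)(b + 1)(b + 4) = 0 at b ∈ {-4, -1, 0, 4}.
The Hessian is diagonal: diag(psi_aa, psi_bb). Second derivatives: psi_aa(1)=18, psi_aa(3)=-18; psi_bb(-4)=-5760, psi_bb(-1)=900, psi_bb(0)=-960, psi_bb(4)=9600.
Local minima occur where both diagonal entries positive: (1, -1), (1, 4). Count: 2.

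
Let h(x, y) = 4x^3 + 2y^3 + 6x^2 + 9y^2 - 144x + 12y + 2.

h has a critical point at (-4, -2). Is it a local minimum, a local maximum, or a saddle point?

local maximum

The mixed partial ∂²h/∂x∂y is 0, so the Hessian at any point is diag(h_xx, h_yy) = diag(12(2x + 1), 6(2y + 3)).
At (-4, -2): H = diag(-84, -6).
Both eigenvalues are negative, so H is negative definite: a local maximum.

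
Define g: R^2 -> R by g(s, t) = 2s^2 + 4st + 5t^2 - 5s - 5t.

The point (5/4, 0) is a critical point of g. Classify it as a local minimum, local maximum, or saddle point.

The Hessian of g is constant: H = [[4, 4], [4, 10]].
det(H) = 4·10 − 4² = 24.
det(H) > 0 and tr(H) = 14 > 0, so H is positive definite and the point is a local minimum.

local minimum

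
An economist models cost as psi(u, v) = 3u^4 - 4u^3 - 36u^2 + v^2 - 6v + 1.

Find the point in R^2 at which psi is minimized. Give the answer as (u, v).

(3, 3)

psi(u,v) separates as P(u) + Q(v) + 1, so its minimum is min P + min Q + 1.
P'(u) = 12u(u - 3)(u + 2) vanishes at u ∈ {-2, 0, 3}; Q'(v) = 2v - 6 vanishes at v ∈ {3}.
Local minima of P (where P''>0): P(-2)=-64, P(3)=-189. Local minima of Q: Q(3)=-9.
So the global minimum of psi is P(3) + Q(3) + 1 = -189 − 9 + 1 = -197, attained at (3, 3).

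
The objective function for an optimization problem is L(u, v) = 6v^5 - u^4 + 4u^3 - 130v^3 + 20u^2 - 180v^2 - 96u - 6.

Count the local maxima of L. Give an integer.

4

L separates as a function of u plus a function of v, so ∇L=0 decouples.
∂L/∂u = -4(u - 4)(u - 2)(u + 3) = 0 at u ∈ {-3, 2, 4}; ∂L/∂v = 30v(v - 4)(v + 1)(v + 3) = 0 at v ∈ {-3, -1, 0, 4}.
The Hessian is diagonal: diag(L_uu, L_vv). Second derivatives: L_uu(-3)=-140, L_uu(2)=40, L_uu(4)=-56; L_vv(-3)=-1260, L_vv(-1)=300, L_vv(0)=-360, L_vv(4)=4200.
Local maxima occur where both diagonal entries negative: (-3, -3), (-3, 0), (4, -3), (4, 0). Count: 4.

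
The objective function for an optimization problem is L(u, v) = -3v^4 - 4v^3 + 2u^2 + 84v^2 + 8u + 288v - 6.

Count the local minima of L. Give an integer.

1

L separates as a function of u plus a function of v, so ∇L=0 decouples.
∂L/∂u = 4(u + 2) = 0 at u ∈ {-2}; ∂L/∂v = -12(v - 4)(v + 2)(v + 3) = 0 at v ∈ {-3, -2, 4}.
The Hessian is diagonal: diag(L_uu, L_vv). Second derivatives: L_uu(-2)=4; L_vv(-3)=-84, L_vv(-2)=72, L_vv(4)=-504.
Local minima occur where both diagonal entries positive: (-2, -2). Count: 1.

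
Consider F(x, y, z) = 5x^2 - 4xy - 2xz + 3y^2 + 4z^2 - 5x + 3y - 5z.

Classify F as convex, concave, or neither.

convex

F is quadratic, so its Hessian is the constant matrix H = [[10, -4, -2], [-4, 6, 0], [-2, 0, 8]].
Leading principal minors: 10, 44, 328.
All positive ⇒ H ≻ 0 ⇒ convex.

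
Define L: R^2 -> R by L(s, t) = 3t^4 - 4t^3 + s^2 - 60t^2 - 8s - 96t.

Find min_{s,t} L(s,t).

-848

L(s,t) separates as P(s) + Q(t), so its minimum is min P + min Q.
P'(s) = 2s - 8 vanishes at s ∈ {4}; Q'(t) = 12(t - 4)(t + 1)(t + 2) vanishes at t ∈ {-2, -1, 4}.
Local minima of P (where P''>0): P(4)=-16. Local minima of Q: Q(-2)=32, Q(4)=-832.
So the global minimum of L is P(4) + Q(4) = -16 − 832 = -848, attained at (4, 4).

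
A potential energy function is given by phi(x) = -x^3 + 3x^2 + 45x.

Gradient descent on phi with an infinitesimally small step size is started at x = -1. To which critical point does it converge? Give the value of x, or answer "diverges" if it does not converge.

phi'(x) = -3(x - 5)(x + 3), so phi'(-1) = 36.
Gradient descent moves in the -phi' direction, i.e. x is decreasing.
The nearest critical point in that direction is x = -3, where phi'' = 24 > 0 (a local minimum). The iterate converges there.

-3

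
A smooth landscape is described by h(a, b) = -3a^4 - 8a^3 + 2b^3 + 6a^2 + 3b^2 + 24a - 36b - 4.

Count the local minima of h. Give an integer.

1

h separates as a function of a plus a function of b, so ∇h=0 decouples.
∂h/∂a = -12(a - 1)(a + 1)(a + 2) = 0 at a ∈ {-2, -1, 1}; ∂h/∂b = 6(b - 2)(b + 3) = 0 at b ∈ {-3, 2}.
The Hessian is diagonal: diag(h_aa, h_bb). Second derivatives: h_aa(-2)=-36, h_aa(-1)=24, h_aa(1)=-72; h_bb(-3)=-30, h_bb(2)=30.
Local minima occur where both diagonal entries positive: (-1, 2). Count: 1.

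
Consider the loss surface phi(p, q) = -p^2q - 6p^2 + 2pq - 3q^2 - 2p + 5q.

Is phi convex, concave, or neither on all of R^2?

The term -p^2q is cubic, so the Hessian is not constant.
∂²phi/∂p² = -2q - 12, which takes both signs as q varies (negative for sufficiently large q). A diagonal entry of the Hessian changing sign means the Hessian is neither positive- nor negative-semidefinite on all of R^2.

neither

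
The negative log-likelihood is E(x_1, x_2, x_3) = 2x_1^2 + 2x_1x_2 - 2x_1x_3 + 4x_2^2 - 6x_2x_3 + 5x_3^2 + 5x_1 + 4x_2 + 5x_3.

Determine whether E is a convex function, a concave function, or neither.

convex

E is quadratic, so its Hessian is the constant matrix H = [[4, 2, -2], [2, 8, -6], [-2, -6, 10]].
Leading principal minors: 4, 28, 152.
All positive ⇒ H ≻ 0 ⇒ convex.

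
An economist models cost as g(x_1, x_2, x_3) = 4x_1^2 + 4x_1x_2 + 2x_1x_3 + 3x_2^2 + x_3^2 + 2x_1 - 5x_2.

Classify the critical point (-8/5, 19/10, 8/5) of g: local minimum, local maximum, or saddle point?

The Hessian is constant: H = [[8, 4, 2], [4, 6, 0], [2, 0, 2]].
Leading principal minors: Δ₁ = 8, Δ₂ = 32, Δ₃ = 40.
All leading minors are positive, so H is positive definite: a local minimum.

local minimum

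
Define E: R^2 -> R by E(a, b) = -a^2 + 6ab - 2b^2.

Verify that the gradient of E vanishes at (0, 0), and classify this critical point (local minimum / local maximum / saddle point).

∇E = (-2a + 6b, 6a - 4b); substituting (0, 0) gives ∇E = (0, 0), so (0, 0) is indeed a critical point.
The Hessian of E is constant: H = [[-2, 6], [6, -4]].
det(H) = (-2)·(-4) − 6² = -28.
Since det(H) < 0, H is indefinite and the critical point is a saddle point.

saddle point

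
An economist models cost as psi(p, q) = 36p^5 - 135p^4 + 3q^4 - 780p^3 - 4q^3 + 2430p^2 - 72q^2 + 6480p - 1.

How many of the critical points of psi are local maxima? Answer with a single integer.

2

psi separates as a function of p plus a function of q, so ∇psi=0 decouples.
∂psi/∂p = 180(p - 4)(p - 3)(p + 1)(p + 3) = 0 at p ∈ {-3, -1, 3, 4}; ∂psi/∂q = 12q(q - 4)(q + 3) = 0 at q ∈ {-3, 0, 4}.
The Hessian is diagonal: diag(psi_pp, psi_qq). Second derivatives: psi_pp(-3)=-15120, psi_pp(-1)=7200, psi_pp(3)=-4320, psi_pp(4)=6300; psi_qq(-3)=252, psi_qq(0)=-144, psi_qq(4)=336.
Local maxima occur where both diagonal entries negative: (-3, 0), (3, 0). Count: 2.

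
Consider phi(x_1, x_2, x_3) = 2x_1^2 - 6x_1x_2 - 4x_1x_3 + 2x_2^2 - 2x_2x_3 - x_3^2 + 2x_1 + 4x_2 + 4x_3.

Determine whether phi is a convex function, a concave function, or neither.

phi is quadratic, so its Hessian is the constant matrix H = [[4, -6, -4], [-6, 4, -2], [-4, -2, -2]].
Leading principal minors: 4, -20, -136.
Neither pattern holds ⇒ H is indefinite ⇒ neither convex nor concave.

neither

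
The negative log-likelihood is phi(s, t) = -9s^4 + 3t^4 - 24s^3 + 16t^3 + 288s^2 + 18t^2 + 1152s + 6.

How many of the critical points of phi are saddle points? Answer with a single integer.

phi separates as a function of s plus a function of t, so ∇phi=0 decouples.
∂phi/∂s = -36(s - 4)(s + 2)(s + 4) = 0 at s ∈ {-4, -2, 4}; ∂phi/∂t = 12t(t + 1)(t + 3) = 0 at t ∈ {-3, -1, 0}.
The Hessian is diagonal: diag(phi_ss, phi_tt). Second derivatives: phi_ss(-4)=-576, phi_ss(-2)=432, phi_ss(4)=-1728; phi_tt(-3)=72, phi_tt(-1)=-24, phi_tt(0)=36.
Saddle points occur where the two diagonal entries have opposite signs: (-4, -3), (-4, 0), (-2, -1), (4, -3), (4, 0). Count: 5.

5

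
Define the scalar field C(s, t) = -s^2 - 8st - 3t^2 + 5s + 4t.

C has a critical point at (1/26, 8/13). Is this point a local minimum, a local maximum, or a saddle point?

The Hessian of C is constant: H = [[-2, -8], [-8, -6]].
det(H) = (-2)·(-6) − (-8)² = -52.
Since det(H) < 0, H is indefinite and the critical point is a saddle point.

saddle point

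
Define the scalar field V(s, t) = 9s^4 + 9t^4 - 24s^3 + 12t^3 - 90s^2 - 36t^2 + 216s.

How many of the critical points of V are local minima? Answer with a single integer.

4

V separates as a function of s plus a function of t, so ∇V=0 decouples.
∂V/∂s = 36(s - 3)(s - 1)(s + 2) = 0 at s ∈ {-2, 1, 3}; ∂V/∂t = 36t(t - 1)(t + 2) = 0 at t ∈ {-2, 0, 1}.
The Hessian is diagonal: diag(V_ss, V_tt). Second derivatives: V_ss(-2)=540, V_ss(1)=-216, V_ss(3)=360; V_tt(-2)=216, V_tt(0)=-72, V_tt(1)=108.
Local minima occur where both diagonal entries positive: (-2, -2), (-2, 1), (3, -2), (3, 1). Count: 4.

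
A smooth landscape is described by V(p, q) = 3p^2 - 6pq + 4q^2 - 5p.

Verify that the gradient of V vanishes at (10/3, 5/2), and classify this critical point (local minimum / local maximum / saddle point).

local minimum

∇V = (6p - 6q - 5, -6p + 8q); substituting (10/3, 5/2) gives ∇V = (0, 0), so (10/3, 5/2) is indeed a critical point.
The Hessian of V is constant: H = [[6, -6], [-6, 8]].
det(H) = 6·8 − (-6)² = 12.
det(H) > 0 and tr(H) = 14 > 0, so H is positive definite and the point is a local minimum.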